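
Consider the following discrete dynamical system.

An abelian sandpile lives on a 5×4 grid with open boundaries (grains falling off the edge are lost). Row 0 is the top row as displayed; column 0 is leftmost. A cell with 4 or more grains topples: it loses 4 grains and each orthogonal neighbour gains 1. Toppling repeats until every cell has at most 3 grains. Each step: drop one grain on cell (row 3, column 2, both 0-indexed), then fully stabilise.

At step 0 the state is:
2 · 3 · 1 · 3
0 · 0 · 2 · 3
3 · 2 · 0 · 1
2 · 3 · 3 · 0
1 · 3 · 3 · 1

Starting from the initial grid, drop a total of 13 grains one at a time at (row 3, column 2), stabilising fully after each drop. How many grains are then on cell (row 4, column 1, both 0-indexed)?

k=0  2 · 3 · 1 · 3
0 · 0 · 2 · 3
3 · 2 · 0 · 1
2 · 3 · 3 · 0
1 · 3 · 3 · 1
k=1  2 · 3 · 1 · 3
0 · 0 · 2 · 3
3 · 3 · 1 · 1
3 · 1 · 2 · 1
2 · 1 · 1 · 2
k=2  2 · 3 · 1 · 3
0 · 0 · 2 · 3
3 · 3 · 1 · 1
3 · 1 · 3 · 1
2 · 1 · 1 · 2
k=3  2 · 3 · 1 · 3
0 · 0 · 2 · 3
3 · 3 · 2 · 1
3 · 2 · 0 · 2
2 · 1 · 2 · 2
k=4  2 · 3 · 1 · 3
0 · 0 · 2 · 3
3 · 3 · 2 · 1
3 · 2 · 1 · 2
2 · 1 · 2 · 2
k=5  2 · 3 · 1 · 3
0 · 0 · 2 · 3
3 · 3 · 2 · 1
3 · 2 · 2 · 2
2 · 1 · 2 · 2
k=6  2 · 3 · 1 · 3
0 · 0 · 2 · 3
3 · 3 · 2 · 1
3 · 2 · 3 · 2
2 · 1 · 2 · 2
k=7  2 · 3 · 1 · 3
0 · 0 · 2 · 3
3 · 3 · 3 · 1
3 · 3 · 0 · 3
2 · 1 · 3 · 2
k=8  2 · 3 · 1 · 3
0 · 0 · 2 · 3
3 · 3 · 3 · 1
3 · 3 · 1 · 3
2 · 1 · 3 · 2
k=9  2 · 3 · 1 · 3
0 · 0 · 2 · 3
3 · 3 · 3 · 1
3 · 3 · 2 · 3
2 · 1 · 3 · 2
k=10  2 · 3 · 1 · 3
0 · 0 · 2 · 3
3 · 3 · 3 · 1
3 · 3 · 3 · 3
2 · 1 · 3 · 2
k=11  2 · 3 · 1 · 3
1 · 1 · 3 · 3
1 · 2 · 2 · 3
1 · 3 · 0 · 2
3 · 3 · 2 · 0
k=12  2 · 3 · 1 · 3
1 · 1 · 3 · 3
1 · 2 · 2 · 3
1 · 3 · 1 · 2
3 · 3 · 2 · 0
k=13  2 · 3 · 1 · 3
1 · 1 · 3 · 3
1 · 2 · 2 · 3
1 · 3 · 2 · 2
3 · 3 · 2 · 0

3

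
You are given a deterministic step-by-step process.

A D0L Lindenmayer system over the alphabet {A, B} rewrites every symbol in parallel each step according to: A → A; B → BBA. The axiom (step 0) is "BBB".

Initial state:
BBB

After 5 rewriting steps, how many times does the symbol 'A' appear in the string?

93

t=0: BBB
t=1: BBABBABBA
t=2: BBABBAABBABBAABBABBAA
t=3: BBABBAABBABBAAABBABBAABBABBAAABBABBAABBABBAAA
t=4: BBABBAABBABBAAABBABBAABBABBAAAABBABBAABBABBAAABBABBAABBABBAAAABBABBAABBABBAAABBABBAABBABBAAAA
t=5: BBABBAABBABBAAABBABBAABBABBAAAABBABBAABBABBAAABBABBAABBABB…AABBABBAAABBABBAABBABBAAAABBABBAABBABBAAABBABBAABBABBAAAAA  (len 189)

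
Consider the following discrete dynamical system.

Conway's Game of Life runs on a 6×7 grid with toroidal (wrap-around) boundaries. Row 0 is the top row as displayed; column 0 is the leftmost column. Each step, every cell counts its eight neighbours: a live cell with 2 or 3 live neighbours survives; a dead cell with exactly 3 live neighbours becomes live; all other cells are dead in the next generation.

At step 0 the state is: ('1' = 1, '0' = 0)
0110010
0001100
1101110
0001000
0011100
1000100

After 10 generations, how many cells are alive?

[0] 0110010
0001100
1101110
0001000
0011100
1000100
[1] 0110010
1000001
0000010
0100010
0010100
0000110
[2] 1100110
1100011
1000010
0000110
0001100
0110110
[3] 0001000
0000000
1100000
0001011
0010000
1110001
[4] 1110000
0000000
1000001
1110001
0011010
1111000
[5] 1001000
0000001
0000001
0011010
0000100
1000101
[6] 1000010
1000001
0000011
0001110
0000101
1001111
[7] 0100000
1000000
1000000
0001000
1000000
1001000
[8] 1100000
1100000
0000000
0000000
0000000
1100000
[9] 0010001
1100000
0000000
0000000
0000000
1100000
[10] 0010001
1100000
0000000
0000000
0000000
1100000

6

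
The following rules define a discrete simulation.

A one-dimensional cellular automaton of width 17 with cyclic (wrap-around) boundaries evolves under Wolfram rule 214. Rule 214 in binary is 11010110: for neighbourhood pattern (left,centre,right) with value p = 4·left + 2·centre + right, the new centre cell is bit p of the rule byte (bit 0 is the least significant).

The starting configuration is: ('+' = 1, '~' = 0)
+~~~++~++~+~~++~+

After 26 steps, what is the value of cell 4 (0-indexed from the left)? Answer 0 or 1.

0) +~~~++~++~+~~++~+
1) ++~+~+~~+~+++~+~~
2) ~+~+~++++~~++~+++
3) ~+~+~~+++++~+~~++
4) ~+~+++~++++~+++~+
5) ~+~~++~~+++~~++~+
6) ~+++~+++~++++~+~+
7) ~~++~~++~~+++~+~+
8) ++~+++~+++~++~+~+
9) ++~~++~~++~~+~+~~
10) ~+++~+++~++++~+++
11) ~~++~~++~~+++~~++
12) ++~+++~+++~++++~+
13) ++~~++~~++~~+++~~
14) ~+++~+++~+++~++++
15) ~~++~~++~~++~~+++
16) ++~+++~+++~+++~++
17) ++~~++~~++~~++~~+
18) ++++~+++~+++~+++~
19) ~+++~~++~~++~~++~
20) +~++++~+++~+++~++
21) +~~+++~~++~~++~~+
22) +++~++++~+++~+++~
23) ~++~~+++~~++~~++~
24) +~+++~++++~+++~++
25) +~~++~~+++~~++~~+
26) +++~+++~++++~+++~

1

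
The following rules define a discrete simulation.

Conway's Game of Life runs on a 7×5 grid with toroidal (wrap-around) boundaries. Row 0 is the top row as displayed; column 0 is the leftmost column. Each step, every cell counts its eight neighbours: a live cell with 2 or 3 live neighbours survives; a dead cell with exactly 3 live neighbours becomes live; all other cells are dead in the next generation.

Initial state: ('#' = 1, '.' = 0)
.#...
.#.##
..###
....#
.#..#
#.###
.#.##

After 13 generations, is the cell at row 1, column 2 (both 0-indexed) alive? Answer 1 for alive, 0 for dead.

1

step 0: .#...
.#.##
..###
....#
.#..#
#.###
.#.##
step 1: .#...
.#..#
..#..
..#.#
.##..
.....
.#...
step 2: .##..
###..
###..
..#..
.###.
.##..
.....
step 3: #.#..
...#.
#..#.
#....
...#.
.#.#.
.....
step 4: .....
.###.
.....
.....
..#.#
..#..
.##..
step 5: ...#.
..#..
..#..
.....
...#.
..#..
.##..
step 6: .#.#.
..##.
.....
.....
.....
.###.
.###.
step 7: .#..#
..##.
.....
.....
..#..
.#.#.
#...#
step 8: .##.#
..##.
.....
.....
..#..
#####
.####
step 9: ....#
.###.
.....
.....
#.#.#
.....
.....
step 10: ..##.
..##.
..#..
.....
.....
.....
.....
step 11: ..##.
.#...
..##.
.....
.....
.....
.....
step 12: ..#..
.#...
..#..
.....
.....
.....
.....
step 13: .....
.##..
.....
.....
.....
.....
.....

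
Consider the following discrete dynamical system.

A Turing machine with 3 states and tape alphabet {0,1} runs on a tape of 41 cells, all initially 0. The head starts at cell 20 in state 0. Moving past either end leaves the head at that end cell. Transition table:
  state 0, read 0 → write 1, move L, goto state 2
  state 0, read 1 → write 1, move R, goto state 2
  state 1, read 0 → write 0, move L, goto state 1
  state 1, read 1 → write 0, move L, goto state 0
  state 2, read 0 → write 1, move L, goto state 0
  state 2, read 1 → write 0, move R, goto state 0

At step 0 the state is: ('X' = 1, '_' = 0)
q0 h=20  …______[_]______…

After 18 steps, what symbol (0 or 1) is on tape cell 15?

0) q0 h=20  …______[_]______…
1) q2 h=19  …______[_]X_____…
2) q0 h=18  …______[_]XX____…
3) q2 h=17  …______[_]XXX___…
4) q0 h=16  …______[_]XXXX__…
5) q2 h=15  …______[_]XXXXX_…
6) q0 h=14  …______[_]XXXXXX…
7) q2 h=13  …______[_]XXXXXX…
8) q0 h=12  …______[_]XXXXXX…
9) q2 h=11  …______[_]XXXXXX…
10) q0 h=10  …______[_]XXXXXX…
11) q2 h= 9  …______[_]XXXXXX…
12) q0 h= 8  …______[_]XXXXXX…
13) q2 h= 7  …______[_]XXXXXX…
14) q0 h= 6  |______[_]XXXXXX…
15) q2 h= 5  |_____[_]XXXXXX…
16) q0 h= 4  |____[_]XXXXXX…
17) q2 h= 3  |___[_]XXXXXX…
18) q0 h= 2  |__[_]XXXXXX…

1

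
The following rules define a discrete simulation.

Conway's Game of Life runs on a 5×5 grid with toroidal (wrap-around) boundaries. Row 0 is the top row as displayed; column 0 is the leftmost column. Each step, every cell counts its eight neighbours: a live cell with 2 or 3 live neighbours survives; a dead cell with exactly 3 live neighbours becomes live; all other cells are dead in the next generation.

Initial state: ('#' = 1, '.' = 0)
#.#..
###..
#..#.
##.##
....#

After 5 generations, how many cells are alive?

6

step 0: #.#..
###..
#..#.
##.##
....#
step 1: #.###
#.##.
...#.
.###.
..#..
step 2: #....
#....
.....
.#.#.
#....
step 3: ##..#
.....
.....
.....
##..#
step 4: .#..#
#....
.....
#....
.#..#
step 5: .#..#
#....
.....
#....
.#..#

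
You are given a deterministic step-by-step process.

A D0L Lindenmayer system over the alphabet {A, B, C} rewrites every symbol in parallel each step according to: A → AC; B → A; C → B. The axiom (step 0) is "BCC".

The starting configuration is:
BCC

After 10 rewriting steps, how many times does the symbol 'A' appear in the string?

k=0  BCC
k=1  ABB
k=2  ACAA
k=3  ACBACAC
k=4  ACBAACBACB
k=5  ACBAACACBAACBA
k=6  ACBAACACBACBAACACBAAC
k=7  ACBAACACBACBAACBAACACBACBAACACB
k=8  ACBAACACBACBAACBAACACBAACACBACBAACBAACACBACBA
k=9  ACBAACACBACBAACBAACACBAACACBACBAACACBACBAACBAACACBAACACBACBAACBAAC
k=10  ACBAACACBACBAACBAACACBAACACBACBAACACBACBAACBAACACBACBAACBAACACBAACACBACBAACACBACBAACBAACACBAACACB

45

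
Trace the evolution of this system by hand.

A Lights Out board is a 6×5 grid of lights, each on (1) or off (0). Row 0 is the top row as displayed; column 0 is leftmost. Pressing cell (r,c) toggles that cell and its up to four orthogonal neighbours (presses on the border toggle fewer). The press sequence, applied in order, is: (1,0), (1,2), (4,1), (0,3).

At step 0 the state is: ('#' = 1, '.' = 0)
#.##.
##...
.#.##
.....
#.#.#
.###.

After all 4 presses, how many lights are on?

14

t=0: #.##.
##...
.#.##
.....
#.#.#
.###.
t=1: ..##.
.....
##.##
.....
#.#.#
.###.
t=2: ...#.
.###.
#####
.....
#.#.#
.###.
t=3: ...#.
.###.
#####
.#...
.#..#
..##.
t=4: ..#.#
.##..
#####
.#...
.#..#
..##.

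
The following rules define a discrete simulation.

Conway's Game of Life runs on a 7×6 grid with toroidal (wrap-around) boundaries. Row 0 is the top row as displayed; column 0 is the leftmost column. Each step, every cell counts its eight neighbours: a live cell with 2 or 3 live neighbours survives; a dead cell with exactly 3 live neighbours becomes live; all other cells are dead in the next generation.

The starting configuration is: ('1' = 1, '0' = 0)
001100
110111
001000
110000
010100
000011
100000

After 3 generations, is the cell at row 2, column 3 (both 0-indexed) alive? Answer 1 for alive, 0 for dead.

1

k=0  001100
110111
001000
110000
010100
000011
100000
k=1  001100
110011
001110
110000
011011
100011
000111
k=2  011000
110001
001110
100000
001110
011000
101000
k=3  001001
100011
001110
010001
001100
000000
100100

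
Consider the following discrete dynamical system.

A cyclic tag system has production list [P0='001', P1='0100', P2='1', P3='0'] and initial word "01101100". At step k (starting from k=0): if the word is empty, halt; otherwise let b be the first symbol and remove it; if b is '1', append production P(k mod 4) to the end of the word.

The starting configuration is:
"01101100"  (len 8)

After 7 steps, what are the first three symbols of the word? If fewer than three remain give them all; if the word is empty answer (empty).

t=0: "01101100"  (len 8)
t=1: "1101100"  (len 7)
t=2: "1011000100"  (len 10)
t=3: "0110001001"  (len 10)
t=4: "110001001"  (len 9)
t=5: "10001001001"  (len 11)
t=6: "00010010010100"  (len 14)
t=7: "0010010010100"  (len 13)

001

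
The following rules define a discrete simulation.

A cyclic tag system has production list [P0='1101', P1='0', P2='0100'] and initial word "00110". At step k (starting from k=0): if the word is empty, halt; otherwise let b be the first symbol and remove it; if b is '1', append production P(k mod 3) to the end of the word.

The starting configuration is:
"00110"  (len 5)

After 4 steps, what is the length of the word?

9

0) "00110"  (len 5)
1) "0110"  (len 4)
2) "110"  (len 3)
3) "100100"  (len 6)
4) "001001101"  (len 9)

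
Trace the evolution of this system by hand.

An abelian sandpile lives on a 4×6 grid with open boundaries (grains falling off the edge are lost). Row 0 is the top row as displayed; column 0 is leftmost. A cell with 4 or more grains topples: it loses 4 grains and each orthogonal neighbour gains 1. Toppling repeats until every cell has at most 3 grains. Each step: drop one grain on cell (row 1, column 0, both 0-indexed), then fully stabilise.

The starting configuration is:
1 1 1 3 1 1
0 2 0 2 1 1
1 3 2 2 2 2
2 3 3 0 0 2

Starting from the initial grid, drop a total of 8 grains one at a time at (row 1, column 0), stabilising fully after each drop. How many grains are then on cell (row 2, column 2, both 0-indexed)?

[0] 1 1 1 3 1 1
0 2 0 2 1 1
1 3 2 2 2 2
2 3 3 0 0 2
[1] 1 1 1 3 1 1
1 2 0 2 1 1
1 3 2 2 2 2
2 3 3 0 0 2
[2] 1 1 1 3 1 1
2 2 0 2 1 1
1 3 2 2 2 2
2 3 3 0 0 2
[3] 1 1 1 3 1 1
3 2 0 2 1 1
1 3 2 2 2 2
2 3 3 0 0 2
[4] 2 1 1 3 1 1
0 3 0 2 1 1
2 3 2 2 2 2
2 3 3 0 0 2
[5] 2 1 1 3 1 1
1 3 0 2 1 1
2 3 2 2 2 2
2 3 3 0 0 2
[6] 2 1 1 3 1 1
2 3 0 2 1 1
2 3 2 2 2 2
2 3 3 0 0 2
[7] 2 1 1 3 1 1
3 3 0 2 1 1
2 3 2 2 2 2
2 3 3 0 0 2
[8] 3 2 1 3 1 1
2 1 2 2 1 1
1 3 0 3 2 2
0 2 1 1 0 2

0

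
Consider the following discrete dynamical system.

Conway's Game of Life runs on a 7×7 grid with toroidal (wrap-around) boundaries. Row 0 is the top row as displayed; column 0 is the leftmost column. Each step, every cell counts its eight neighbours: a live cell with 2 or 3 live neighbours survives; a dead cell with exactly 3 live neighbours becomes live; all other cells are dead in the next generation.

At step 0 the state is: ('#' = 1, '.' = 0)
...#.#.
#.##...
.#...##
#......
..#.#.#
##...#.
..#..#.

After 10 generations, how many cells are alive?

0) ...#.#.
#.##...
.#...##
#......
..#.#.#
##...#.
..#..#.
1) .#.#..#
####.#.
.##...#
##.....
.....##
######.
.##..#.
2) ...#.##
...###.
...#..#
.##..#.
...#.#.
#..#...
.....#.
3) ...#..#
..##...
...#..#
..##.##
.#.#..#
......#
.....#.
4) ..###..
..###..
.....##
...#.##
...##.#
#....##
.....##
5) ..#....
..#....
..#...#
#..#...
...#...
#......
#..#...
6) .###...
.###...
.###...
..##...
.......
.......
.#.....
7) #..#...
#...#..
....#..
.#.#...
.......
.......
.#.....
8) ##.....
...##..
...##..
.......
.......
.......
.......
9) .......
..###..
...##..
.......
.......
.......
.......
10) ...#...
..#.#..
..#.#..
.......
.......
.......
.......

5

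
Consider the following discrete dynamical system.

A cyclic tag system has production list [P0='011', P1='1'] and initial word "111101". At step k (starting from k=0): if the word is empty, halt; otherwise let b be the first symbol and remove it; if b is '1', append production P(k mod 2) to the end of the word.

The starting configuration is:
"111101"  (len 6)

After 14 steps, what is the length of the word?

k=0  "111101"  (len 6)
k=1  "11101011"  (len 8)
k=2  "11010111"  (len 8)
k=3  "1010111011"  (len 10)
k=4  "0101110111"  (len 10)
k=5  "101110111"  (len 9)
k=6  "011101111"  (len 9)
k=7  "11101111"  (len 8)
k=8  "11011111"  (len 8)
k=9  "1011111011"  (len 10)
k=10  "0111110111"  (len 10)
k=11  "111110111"  (len 9)
k=12  "111101111"  (len 9)
k=13  "11101111011"  (len 11)
k=14  "11011110111"  (len 11)

11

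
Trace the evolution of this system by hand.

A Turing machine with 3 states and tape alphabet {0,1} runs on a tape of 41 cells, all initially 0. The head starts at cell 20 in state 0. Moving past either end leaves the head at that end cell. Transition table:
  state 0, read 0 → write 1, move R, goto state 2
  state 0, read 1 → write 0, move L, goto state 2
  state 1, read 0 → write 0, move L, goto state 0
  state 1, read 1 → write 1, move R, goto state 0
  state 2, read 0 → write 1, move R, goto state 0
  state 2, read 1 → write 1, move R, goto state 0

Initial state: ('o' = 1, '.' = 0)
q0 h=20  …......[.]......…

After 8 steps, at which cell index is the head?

k=0  q0 h=20  …......[.]......…
k=1  q2 h=21  ….....o[.]......…
k=2  q0 h=22  …....oo[.]......…
k=3  q2 h=23  …...ooo[.]......…
k=4  q0 h=24  …..oooo[.]......…
k=5  q2 h=25  ….ooooo[.]......…
k=6  q0 h=26  …oooooo[.]......…
k=7  q2 h=27  …oooooo[.]......…
k=8  q0 h=28  …oooooo[.]......…

28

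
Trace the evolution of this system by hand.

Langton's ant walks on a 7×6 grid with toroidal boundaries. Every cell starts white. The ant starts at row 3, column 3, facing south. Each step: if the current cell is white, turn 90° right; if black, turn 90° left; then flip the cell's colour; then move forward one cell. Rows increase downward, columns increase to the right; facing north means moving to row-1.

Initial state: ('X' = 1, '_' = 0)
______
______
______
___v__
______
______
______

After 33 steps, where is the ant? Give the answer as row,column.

step 0: ______
______
______
___v__
______
______
______
step 1: ______
______
______
__<X__
______
______
______
step 2: ______
______
__^___
__XX__
______
______
______
step 3: ______
______
__X>__
__XX__
______
______
______
step 4: ______
______
__XX__
__Xv__
______
______
______
step 5: ______
______
__XX__
__X_>_
______
______
______
step 6: ______
______
__XX__
__X_X_
____v_
______
______
step 7: ______
______
__XX__
__X_X_
___<X_
______
______
step 8: ______
______
__XX__
__X^X_
___XX_
______
______
step 9: ______
______
__XX__
__XX>_
___XX_
______
______
step 10: ______
______
__XX^_
__XX__
___XX_
______
______
step 11: ______
______
__XXX>
__XX__
___XX_
______
______
step 12: ______
______
__XXXX
__XX_v
___XX_
______
______
step 13: ______
______
__XXXX
__XX<X
___XX_
______
______
step 14: ______
______
__XX^X
__XXXX
___XX_
______
______
step 15: ______
______
__X<_X
__XXXX
___XX_
______
______
step 16: ______
______
__X__X
__XvXX
___XX_
______
______
step 17: ______
______
__X__X
__X_>X
___XX_
______
______
step 18: ______
______
__X_^X
__X__X
___XX_
______
______
step 19: ______
______
__X_X>
__X__X
___XX_
______
______
step 20: ______
_____^
__X_X_
__X__X
___XX_
______
______
step 21: ______
>____X
__X_X_
__X__X
___XX_
______
______
step 22: ______
X____X
v_X_X_
__X__X
___XX_
______
______
step 23: ______
X____X
X_X_X<
__X__X
___XX_
______
______
step 24: ______
X____^
X_X_XX
__X__X
___XX_
______
______
step 25: ______
X___<_
X_X_XX
__X__X
___XX_
______
______
step 26: ____^_
X___X_
X_X_XX
__X__X
___XX_
______
______
step 27: ____X>
X___X_
X_X_XX
__X__X
___XX_
______
______
step 28: ____XX
X___Xv
X_X_XX
__X__X
___XX_
______
______
step 29: ____XX
X___<X
X_X_XX
__X__X
___XX_
______
______
step 30: ____XX
X____X
X_X_vX
__X__X
___XX_
______
______
step 31: ____XX
X____X
X_X__>
__X__X
___XX_
______
______
step 32: ____XX
X____^
X_X___
__X__X
___XX_
______
______
step 33: ____XX
X___<_
X_X___
__X__X
___XX_
______
______

1,4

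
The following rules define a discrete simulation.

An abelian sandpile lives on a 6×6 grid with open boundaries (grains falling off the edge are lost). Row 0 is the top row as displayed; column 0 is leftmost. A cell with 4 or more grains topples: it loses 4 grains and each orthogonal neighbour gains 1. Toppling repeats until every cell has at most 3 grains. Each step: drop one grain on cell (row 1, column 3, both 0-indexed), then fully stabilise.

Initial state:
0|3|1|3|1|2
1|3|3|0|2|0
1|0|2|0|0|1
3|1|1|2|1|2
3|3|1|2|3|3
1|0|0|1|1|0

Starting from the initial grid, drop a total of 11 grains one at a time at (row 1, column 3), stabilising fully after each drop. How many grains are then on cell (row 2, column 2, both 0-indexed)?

t=0: 0|3|1|3|1|2
1|3|3|0|2|0
1|0|2|0|0|1
3|1|1|2|1|2
3|3|1|2|3|3
1|0|0|1|1|0
t=1: 0|3|1|3|1|2
1|3|3|1|2|0
1|0|2|0|0|1
3|1|1|2|1|2
3|3|1|2|3|3
1|0|0|1|1|0
t=2: 0|3|1|3|1|2
1|3|3|2|2|0
1|0|2|0|0|1
3|1|1|2|1|2
3|3|1|2|3|3
1|0|0|1|1|0
t=3: 0|3|1|3|1|2
1|3|3|3|2|0
1|0|2|0|0|1
3|1|1|2|1|2
3|3|1|2|3|3
1|0|0|1|1|0
t=4: 1|1|0|1|2|2
2|1|2|2|3|0
1|1|3|1|0|1
3|1|1|2|1|2
3|3|1|2|3|3
1|0|0|1|1|0
t=5: 1|1|0|1|2|2
2|1|2|3|3|0
1|1|3|1|0|1
3|1|1|2|1|2
3|3|1|2|3|3
1|0|0|1|1|0
t=6: 1|1|0|2|3|2
2|1|3|1|0|1
1|1|3|2|1|1
3|1|1|2|1|2
3|3|1|2|3|3
1|0|0|1|1|0
t=7: 1|1|0|2|3|2
2|1|3|2|0|1
1|1|3|2|1|1
3|1|1|2|1|2
3|3|1|2|3|3
1|0|0|1|1|0
t=8: 1|1|0|2|3|2
2|1|3|3|0|1
1|1|3|2|1|1
3|1|1|2|1|2
3|3|1|2|3|3
1|0|0|1|1|0
t=9: 1|1|1|3|3|2
2|2|1|2|1|1
1|2|1|0|2|1
3|1|2|3|1|2
3|3|1|2|3|3
1|0|0|1|1|0
t=10: 1|1|1|3|3|2
2|2|1|3|1|1
1|2|1|0|2|1
3|1|2|3|1|2
3|3|1|2|3|3
1|0|0|1|1|0
t=11: 1|1|2|1|0|3
2|2|2|1|3|1
1|2|1|1|2|1
3|1|2|3|1|2
3|3|1|2|3|3
1|0|0|1|1|0

1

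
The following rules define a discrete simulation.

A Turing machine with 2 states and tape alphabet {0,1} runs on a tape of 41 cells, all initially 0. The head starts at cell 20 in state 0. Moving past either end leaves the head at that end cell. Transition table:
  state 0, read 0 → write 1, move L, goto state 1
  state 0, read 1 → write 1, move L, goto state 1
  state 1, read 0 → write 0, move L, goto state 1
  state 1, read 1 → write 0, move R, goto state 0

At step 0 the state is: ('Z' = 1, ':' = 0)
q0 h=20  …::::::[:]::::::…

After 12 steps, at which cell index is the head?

8

k=0  q0 h=20  …::::::[:]::::::…
k=1  q1 h=19  …::::::[:]Z:::::…
k=2  q1 h=18  …::::::[:]:Z::::…
k=3  q1 h=17  …::::::[:]::Z:::…
k=4  q1 h=16  …::::::[:]:::Z::…
k=5  q1 h=15  …::::::[:]::::Z:…
k=6  q1 h=14  …::::::[:]:::::Z…
k=7  q1 h=13  …::::::[:]::::::…
k=8  q1 h=12  …::::::[:]::::::…
k=9  q1 h=11  …::::::[:]::::::…
k=10  q1 h=10  …::::::[:]::::::…
k=11  q1 h= 9  …::::::[:]::::::…
k=12  q1 h= 8  …::::::[:]::::::…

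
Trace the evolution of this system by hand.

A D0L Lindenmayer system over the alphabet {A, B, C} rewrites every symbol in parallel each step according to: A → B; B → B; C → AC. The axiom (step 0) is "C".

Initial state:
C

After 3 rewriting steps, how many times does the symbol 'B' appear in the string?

gen 0: C
gen 1: AC
gen 2: BAC
gen 3: BBAC

2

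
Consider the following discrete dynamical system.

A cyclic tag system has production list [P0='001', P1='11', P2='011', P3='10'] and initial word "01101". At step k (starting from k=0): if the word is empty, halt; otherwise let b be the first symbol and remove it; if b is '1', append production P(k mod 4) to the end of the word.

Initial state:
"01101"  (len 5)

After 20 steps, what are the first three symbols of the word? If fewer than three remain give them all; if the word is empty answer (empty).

111

[0] "01101"  (len 5)
[1] "1101"  (len 4)
[2] "10111"  (len 5)
[3] "0111011"  (len 7)
[4] "111011"  (len 6)
[5] "11011001"  (len 8)
[6] "101100111"  (len 9)
[7] "01100111011"  (len 11)
[8] "1100111011"  (len 10)
[9] "100111011001"  (len 12)
[10] "0011101100111"  (len 13)
[11] "011101100111"  (len 12)
[12] "11101100111"  (len 11)
[13] "1101100111001"  (len 13)
[14] "10110011100111"  (len 14)
[15] "0110011100111011"  (len 16)
[16] "110011100111011"  (len 15)
[17] "10011100111011001"  (len 17)
[18] "001110011101100111"  (len 18)
[19] "01110011101100111"  (len 17)
[20] "1110011101100111"  (len 16)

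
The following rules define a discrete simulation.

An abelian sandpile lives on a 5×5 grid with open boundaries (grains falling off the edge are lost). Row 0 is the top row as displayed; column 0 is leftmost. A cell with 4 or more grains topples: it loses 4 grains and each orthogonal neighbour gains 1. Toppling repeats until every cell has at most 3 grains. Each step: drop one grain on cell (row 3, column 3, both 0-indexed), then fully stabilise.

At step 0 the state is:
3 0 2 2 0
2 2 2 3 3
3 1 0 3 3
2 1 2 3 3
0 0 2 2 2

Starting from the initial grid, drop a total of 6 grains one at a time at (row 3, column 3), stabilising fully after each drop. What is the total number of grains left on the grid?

43

t=0: 3 0 2 2 0
2 2 2 3 3
3 1 0 3 3
2 1 2 3 3
0 0 2 2 2
t=1: 3 0 2 3 1
2 2 3 1 1
3 1 1 2 2
2 1 3 2 1
0 0 2 3 3
t=2: 3 0 2 3 1
2 2 3 1 1
3 1 1 2 2
2 1 3 3 1
0 0 2 3 3
t=3: 3 0 2 3 1
2 2 3 1 1
3 1 2 3 2
2 2 1 2 3
0 1 0 2 0
t=4: 3 0 2 3 1
2 2 3 1 1
3 1 2 3 2
2 2 1 3 3
0 1 0 2 0
t=5: 3 0 2 3 1
2 2 3 2 2
3 1 3 1 0
2 2 2 2 1
0 1 0 3 1
t=6: 3 0 2 3 1
2 2 3 2 2
3 1 3 1 0
2 2 2 3 1
0 1 0 3 1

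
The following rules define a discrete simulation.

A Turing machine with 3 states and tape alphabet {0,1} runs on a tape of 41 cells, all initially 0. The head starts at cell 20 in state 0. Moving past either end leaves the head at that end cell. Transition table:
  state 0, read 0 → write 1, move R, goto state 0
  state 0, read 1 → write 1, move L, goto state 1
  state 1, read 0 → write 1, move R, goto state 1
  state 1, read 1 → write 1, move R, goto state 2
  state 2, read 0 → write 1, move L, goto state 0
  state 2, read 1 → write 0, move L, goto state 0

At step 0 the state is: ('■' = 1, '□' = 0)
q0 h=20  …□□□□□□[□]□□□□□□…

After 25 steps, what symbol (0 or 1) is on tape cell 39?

t=0: q0 h=20  …□□□□□□[□]□□□□□□…
t=1: q0 h=21  …□□□□□■[□]□□□□□□…
t=2: q0 h=22  …□□□□■■[□]□□□□□□…
t=3: q0 h=23  …□□□■■■[□]□□□□□□…
t=4: q0 h=24  …□□■■■■[□]□□□□□□…
t=5: q0 h=25  …□■■■■■[□]□□□□□□…
t=6: q0 h=26  …■■■■■■[□]□□□□□□…
t=7: q0 h=27  …■■■■■■[□]□□□□□□…
t=8: q0 h=28  …■■■■■■[□]□□□□□□…
t=9: q0 h=29  …■■■■■■[□]□□□□□□…
t=10: q0 h=30  …■■■■■■[□]□□□□□□…
t=11: q0 h=31  …■■■■■■[□]□□□□□□…
t=12: q0 h=32  …■■■■■■[□]□□□□□□…
t=13: q0 h=33  …■■■■■■[□]□□□□□□…
t=14: q0 h=34  …■■■■■■[□]□□□□□□|
t=15: q0 h=35  …■■■■■■[□]□□□□□|
t=16: q0 h=36  …■■■■■■[□]□□□□|
t=17: q0 h=37  …■■■■■■[□]□□□|
t=18: q0 h=38  …■■■■■■[□]□□|
t=19: q0 h=39  …■■■■■■[□]□|
t=20: q0 h=40  …■■■■■■[□]|
t=21: q0 h=40  …■■■■■■[■]|
t=22: q1 h=39  …■■■■■■[■]■|
t=23: q2 h=40  …■■■■■■[■]|
t=24: q0 h=39  …■■■■■■[■]□|
t=25: q1 h=38  …■■■■■■[■]■□|

1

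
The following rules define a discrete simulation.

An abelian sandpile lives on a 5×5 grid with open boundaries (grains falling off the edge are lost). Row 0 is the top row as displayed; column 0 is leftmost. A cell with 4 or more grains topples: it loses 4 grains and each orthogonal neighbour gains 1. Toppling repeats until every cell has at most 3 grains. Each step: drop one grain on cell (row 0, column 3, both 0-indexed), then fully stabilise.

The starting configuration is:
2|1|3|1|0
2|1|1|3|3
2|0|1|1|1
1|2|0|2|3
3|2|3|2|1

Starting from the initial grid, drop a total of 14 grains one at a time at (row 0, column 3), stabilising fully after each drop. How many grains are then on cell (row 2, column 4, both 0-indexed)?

0) 2|1|3|1|0
2|1|1|3|3
2|0|1|1|1
1|2|0|2|3
3|2|3|2|1
1) 2|1|3|2|0
2|1|1|3|3
2|0|1|1|1
1|2|0|2|3
3|2|3|2|1
2) 2|1|3|3|0
2|1|1|3|3
2|0|1|1|1
1|2|0|2|3
3|2|3|2|1
3) 2|2|0|2|2
2|1|3|1|0
2|0|1|2|2
1|2|0|2|3
3|2|3|2|1
4) 2|2|0|3|2
2|1|3|1|0
2|0|1|2|2
1|2|0|2|3
3|2|3|2|1
5) 2|2|1|0|3
2|1|3|2|0
2|0|1|2|2
1|2|0|2|3
3|2|3|2|1
6) 2|2|1|1|3
2|1|3|2|0
2|0|1|2|2
1|2|0|2|3
3|2|3|2|1
7) 2|2|1|2|3
2|1|3|2|0
2|0|1|2|2
1|2|0|2|3
3|2|3|2|1
8) 2|2|1|3|3
2|1|3|2|0
2|0|1|2|2
1|2|0|2|3
3|2|3|2|1
9) 2|2|2|1|0
2|1|3|3|1
2|0|1|2|2
1|2|0|2|3
3|2|3|2|1
10) 2|2|2|2|0
2|1|3|3|1
2|0|1|2|2
1|2|0|2|3
3|2|3|2|1
11) 2|2|2|3|0
2|1|3|3|1
2|0|1|2|2
1|2|0|2|3
3|2|3|2|1
12) 2|3|0|2|1
2|2|1|1|2
2|0|2|3|2
1|2|0|2|3
3|2|3|2|1
13) 2|3|0|3|1
2|2|1|1|2
2|0|2|3|2
1|2|0|2|3
3|2|3|2|1
14) 2|3|1|0|2
2|2|1|2|2
2|0|2|3|2
1|2|0|2|3
3|2|3|2|1

2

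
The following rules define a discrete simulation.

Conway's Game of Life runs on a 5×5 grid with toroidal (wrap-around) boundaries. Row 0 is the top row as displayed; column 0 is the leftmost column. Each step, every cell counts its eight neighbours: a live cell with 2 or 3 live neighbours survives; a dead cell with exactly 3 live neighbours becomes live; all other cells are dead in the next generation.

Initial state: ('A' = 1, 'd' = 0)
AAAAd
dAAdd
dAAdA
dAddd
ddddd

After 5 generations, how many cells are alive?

6

0) AAAAd
dAAdd
dAAdA
dAddd
ddddd
1) AddAd
ddddA
dddAd
AAAdd
Adddd
2) Adddd
dddAA
AAAAA
AAAdA
AdAdd
3) AAdAd
ddddd
ddddd
ddddd
ddAAd
4) dAdAA
ddddd
ddddd
ddddd
dAAAA
5) dAddA
ddddd
ddddd
ddAAd
dAddA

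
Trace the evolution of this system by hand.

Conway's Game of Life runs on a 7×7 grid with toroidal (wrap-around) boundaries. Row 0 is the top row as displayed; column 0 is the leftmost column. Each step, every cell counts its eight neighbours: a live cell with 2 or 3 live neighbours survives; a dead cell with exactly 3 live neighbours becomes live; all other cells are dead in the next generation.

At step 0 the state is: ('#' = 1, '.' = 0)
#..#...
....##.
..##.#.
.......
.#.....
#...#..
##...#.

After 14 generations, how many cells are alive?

3

t=0: #..#...
....##.
..##.#.
.......
.#.....
#...#..
##...#.
t=1: ##...#.
..#..##
...#.#.
..#....
.......
#.....#
##..#..
t=2: ..#.##.
###..#.
..#####
.......
.......
##....#
.....#.
t=3: ..####.
#......
#.#####
...###.
#......
#.....#
##..##.
t=4: #.##.#.
#......
###....
###....
#...##.
.....#.
###....
t=5: #.##...
#..#...
..#...#
..##...
#...##.
#...##.
#.###..
t=6: #.....#
#..#..#
.##....
.######
.#...#.
#......
#.#..#.
t=7: .....#.
..#...#
.......
...####
.#.#.#.
#......
#......
t=8: ......#
.......
...##.#
..##.##
#.##.#.
##....#
......#
t=9: .......
.....#.
..###.#
##.....
...#.#.
.##..#.
.....##
t=10: .....##
...###.
#######
##...##
#...#.#
..#..#.
.....##
t=11: .......
.#.....
.......
.......
....#..
#...#..
....#..
t=12: .......
.......
.......
.......
.......
...###.
.......
t=13: .......
.......
.......
.......
....#..
....#..
....#..
t=14: .......
.......
.......
.......
.......
...###.
.......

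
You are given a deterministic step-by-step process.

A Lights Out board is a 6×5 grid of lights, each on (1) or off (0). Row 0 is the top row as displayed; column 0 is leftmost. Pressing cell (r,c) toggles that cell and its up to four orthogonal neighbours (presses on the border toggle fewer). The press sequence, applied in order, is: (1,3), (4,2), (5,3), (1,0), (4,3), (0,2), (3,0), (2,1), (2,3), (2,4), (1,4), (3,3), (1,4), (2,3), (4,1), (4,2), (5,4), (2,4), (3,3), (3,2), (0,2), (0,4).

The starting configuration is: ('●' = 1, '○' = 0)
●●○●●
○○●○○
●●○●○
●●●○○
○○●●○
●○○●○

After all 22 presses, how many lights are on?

10

[0] ●●○●●
○○●○○
●●○●○
●●●○○
○○●●○
●○○●○
[1] ●●○○●
○○○●●
●●○○○
●●●○○
○○●●○
●○○●○
[2] ●●○○●
○○○●●
●●○○○
●●○○○
○●○○○
●○●●○
[3] ●●○○●
○○○●●
●●○○○
●●○○○
○●○●○
●○○○●
[4] ○●○○●
●●○●●
○●○○○
●●○○○
○●○●○
●○○○●
[5] ○●○○●
●●○●●
○●○○○
●●○●○
○●●○●
●○○●●
[6] ○○●●●
●●●●●
○●○○○
●●○●○
○●●○●
●○○●●
[7] ○○●●●
●●●●●
●●○○○
○○○●○
●●●○●
●○○●●
[8] ○○●●●
●○●●●
○○●○○
○●○●○
●●●○●
●○○●●
[9] ○○●●●
●○●○●
○○○●●
○●○○○
●●●○●
●○○●●
[10] ○○●●●
●○●○○
○○○○○
○●○○●
●●●○●
●○○●●
[11] ○○●●○
●○●●●
○○○○●
○●○○●
●●●○●
●○○●●
[12] ○○●●○
●○●●●
○○○●●
○●●●○
●●●●●
●○○●●
[13] ○○●●●
●○●○○
○○○●○
○●●●○
●●●●●
●○○●●
[14] ○○●●●
●○●●○
○○●○●
○●●○○
●●●●●
●○○●●
[15] ○○●●●
●○●●○
○○●○●
○○●○○
○○○●●
●●○●●
[16] ○○●●●
●○●●○
○○●○●
○○○○○
○●●○●
●●●●●
[17] ○○●●●
●○●●○
○○●○●
○○○○○
○●●○○
●●●○○
[18] ○○●●●
●○●●●
○○●●○
○○○○●
○●●○○
●●●○○
[19] ○○●●●
●○●●●
○○●○○
○○●●○
○●●●○
●●●○○
[20] ○○●●●
●○●●●
○○○○○
○●○○○
○●○●○
●●●○○
[21] ○●○○●
●○○●●
○○○○○
○●○○○
○●○●○
●●●○○
[22] ○●○●○
●○○●○
○○○○○
○●○○○
○●○●○
●●●○○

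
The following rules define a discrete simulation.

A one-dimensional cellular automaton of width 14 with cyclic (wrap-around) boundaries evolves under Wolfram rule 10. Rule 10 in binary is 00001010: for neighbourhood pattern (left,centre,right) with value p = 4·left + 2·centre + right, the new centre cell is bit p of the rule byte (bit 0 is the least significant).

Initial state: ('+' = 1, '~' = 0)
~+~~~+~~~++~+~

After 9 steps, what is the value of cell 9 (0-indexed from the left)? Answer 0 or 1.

0) ~+~~~+~~~++~+~
1) +~~~+~~~++~~~~
2) ~~~+~~~++~~~~+
3) ~~+~~~++~~~~+~
4) ~+~~~++~~~~+~~
5) +~~~++~~~~+~~~
6) ~~~++~~~~+~~~+
7) ~~++~~~~+~~~+~
8) ~++~~~~+~~~+~~
9) ++~~~~+~~~+~~~

0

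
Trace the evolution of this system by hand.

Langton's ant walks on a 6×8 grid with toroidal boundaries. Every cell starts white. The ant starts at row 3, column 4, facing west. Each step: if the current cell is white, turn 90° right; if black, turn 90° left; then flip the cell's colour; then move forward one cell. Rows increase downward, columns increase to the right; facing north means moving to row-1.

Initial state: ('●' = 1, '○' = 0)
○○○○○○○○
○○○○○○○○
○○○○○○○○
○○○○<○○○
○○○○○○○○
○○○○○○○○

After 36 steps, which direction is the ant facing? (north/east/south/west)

gen 0: ○○○○○○○○
○○○○○○○○
○○○○○○○○
○○○○<○○○
○○○○○○○○
○○○○○○○○
gen 1: ○○○○○○○○
○○○○○○○○
○○○○^○○○
○○○○●○○○
○○○○○○○○
○○○○○○○○
gen 2: ○○○○○○○○
○○○○○○○○
○○○○●>○○
○○○○●○○○
○○○○○○○○
○○○○○○○○
gen 3: ○○○○○○○○
○○○○○○○○
○○○○●●○○
○○○○●v○○
○○○○○○○○
○○○○○○○○
gen 4: ○○○○○○○○
○○○○○○○○
○○○○●●○○
○○○○<●○○
○○○○○○○○
○○○○○○○○
gen 5: ○○○○○○○○
○○○○○○○○
○○○○●●○○
○○○○○●○○
○○○○v○○○
○○○○○○○○
gen 6: ○○○○○○○○
○○○○○○○○
○○○○●●○○
○○○○○●○○
○○○<●○○○
○○○○○○○○
gen 7: ○○○○○○○○
○○○○○○○○
○○○○●●○○
○○○^○●○○
○○○●●○○○
○○○○○○○○
gen 8: ○○○○○○○○
○○○○○○○○
○○○○●●○○
○○○●>●○○
○○○●●○○○
○○○○○○○○
gen 9: ○○○○○○○○
○○○○○○○○
○○○○●●○○
○○○●●●○○
○○○●v○○○
○○○○○○○○
gen 10: ○○○○○○○○
○○○○○○○○
○○○○●●○○
○○○●●●○○
○○○●○>○○
○○○○○○○○
gen 11: ○○○○○○○○
○○○○○○○○
○○○○●●○○
○○○●●●○○
○○○●○●○○
○○○○○v○○
gen 12: ○○○○○○○○
○○○○○○○○
○○○○●●○○
○○○●●●○○
○○○●○●○○
○○○○<●○○
gen 13: ○○○○○○○○
○○○○○○○○
○○○○●●○○
○○○●●●○○
○○○●^●○○
○○○○●●○○
gen 14: ○○○○○○○○
○○○○○○○○
○○○○●●○○
○○○●●●○○
○○○●●>○○
○○○○●●○○
gen 15: ○○○○○○○○
○○○○○○○○
○○○○●●○○
○○○●●^○○
○○○●●○○○
○○○○●●○○
gen 16: ○○○○○○○○
○○○○○○○○
○○○○●●○○
○○○●<○○○
○○○●●○○○
○○○○●●○○
gen 17: ○○○○○○○○
○○○○○○○○
○○○○●●○○
○○○●○○○○
○○○●v○○○
○○○○●●○○
gen 18: ○○○○○○○○
○○○○○○○○
○○○○●●○○
○○○●○○○○
○○○●○>○○
○○○○●●○○
gen 19: ○○○○○○○○
○○○○○○○○
○○○○●●○○
○○○●○○○○
○○○●○●○○
○○○○●v○○
gen 20: ○○○○○○○○
○○○○○○○○
○○○○●●○○
○○○●○○○○
○○○●○●○○
○○○○●○>○
gen 21: ○○○○○○v○
○○○○○○○○
○○○○●●○○
○○○●○○○○
○○○●○●○○
○○○○●○●○
gen 22: ○○○○○<●○
○○○○○○○○
○○○○●●○○
○○○●○○○○
○○○●○●○○
○○○○●○●○
gen 23: ○○○○○●●○
○○○○○○○○
○○○○●●○○
○○○●○○○○
○○○●○●○○
○○○○●^●○
gen 24: ○○○○○●●○
○○○○○○○○
○○○○●●○○
○○○●○○○○
○○○●○●○○
○○○○●●>○
gen 25: ○○○○○●●○
○○○○○○○○
○○○○●●○○
○○○●○○○○
○○○●○●^○
○○○○●●○○
gen 26: ○○○○○●●○
○○○○○○○○
○○○○●●○○
○○○●○○○○
○○○●○●●>
○○○○●●○○
gen 27: ○○○○○●●○
○○○○○○○○
○○○○●●○○
○○○●○○○○
○○○●○●●●
○○○○●●○v
gen 28: ○○○○○●●○
○○○○○○○○
○○○○●●○○
○○○●○○○○
○○○●○●●●
○○○○●●<●
gen 29: ○○○○○●●○
○○○○○○○○
○○○○●●○○
○○○●○○○○
○○○●○●^●
○○○○●●●●
gen 30: ○○○○○●●○
○○○○○○○○
○○○○●●○○
○○○●○○○○
○○○●○<○●
○○○○●●●●
gen 31: ○○○○○●●○
○○○○○○○○
○○○○●●○○
○○○●○○○○
○○○●○○○●
○○○○●v●●
gen 32: ○○○○○●●○
○○○○○○○○
○○○○●●○○
○○○●○○○○
○○○●○○○●
○○○○●○>●
gen 33: ○○○○○●●○
○○○○○○○○
○○○○●●○○
○○○●○○○○
○○○●○○^●
○○○○●○○●
gen 34: ○○○○○●●○
○○○○○○○○
○○○○●●○○
○○○●○○○○
○○○●○○●>
○○○○●○○●
gen 35: ○○○○○●●○
○○○○○○○○
○○○○●●○○
○○○●○○○^
○○○●○○●○
○○○○●○○●
gen 36: ○○○○○●●○
○○○○○○○○
○○○○●●○○
>○○●○○○●
○○○●○○●○
○○○○●○○●

east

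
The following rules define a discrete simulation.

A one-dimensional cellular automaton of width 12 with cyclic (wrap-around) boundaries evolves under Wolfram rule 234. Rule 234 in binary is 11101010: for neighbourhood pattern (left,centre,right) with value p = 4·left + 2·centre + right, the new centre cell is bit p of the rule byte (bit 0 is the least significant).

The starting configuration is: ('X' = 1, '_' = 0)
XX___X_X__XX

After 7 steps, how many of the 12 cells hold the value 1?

12

step 0: XX___X_X__XX
step 1: XX__X_X__XXX
step 2: XX_X_X__XXXX
step 3: XXX_X__XXXXX
step 4: XXXX__XXXXXX
step 5: XXXX_XXXXXXX
step 6: XXXXXXXXXXXX
step 7: XXXXXXXXXXXX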